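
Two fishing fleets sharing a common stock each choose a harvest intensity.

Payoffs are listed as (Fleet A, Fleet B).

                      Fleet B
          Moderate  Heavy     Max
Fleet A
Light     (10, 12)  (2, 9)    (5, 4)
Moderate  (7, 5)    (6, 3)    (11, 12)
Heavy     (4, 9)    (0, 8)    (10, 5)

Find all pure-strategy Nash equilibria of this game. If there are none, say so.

(Light, Moderate): Fleet A gets 10, best alternative 7; Fleet B gets 12, best alternative 9. No profitable deviation — NE.
(Light, Heavy): Fleet A can switch to Moderate (2 → 6). Not NE.
(Light, Max): Fleet A can switch to Moderate (5 → 11). Not NE.
(Moderate, Moderate): Fleet A can switch to Light (7 → 10). Not NE.
(Moderate, Heavy): Fleet B can switch to Moderate (3 → 5). Not NE.
(Moderate, Max): Fleet A gets 11, best alternative 10; Fleet B gets 12, best alternative 5. No profitable deviation — NE.
(Heavy, Moderate): Fleet A can switch to Light (4 → 10). Not NE.
(Heavy, Heavy): Fleet A can switch to Light (0 → 2). Not NE.
(The remaining 1 profile has a profitable deviation by the same check.)

(Light, Moderate); (Moderate, Max)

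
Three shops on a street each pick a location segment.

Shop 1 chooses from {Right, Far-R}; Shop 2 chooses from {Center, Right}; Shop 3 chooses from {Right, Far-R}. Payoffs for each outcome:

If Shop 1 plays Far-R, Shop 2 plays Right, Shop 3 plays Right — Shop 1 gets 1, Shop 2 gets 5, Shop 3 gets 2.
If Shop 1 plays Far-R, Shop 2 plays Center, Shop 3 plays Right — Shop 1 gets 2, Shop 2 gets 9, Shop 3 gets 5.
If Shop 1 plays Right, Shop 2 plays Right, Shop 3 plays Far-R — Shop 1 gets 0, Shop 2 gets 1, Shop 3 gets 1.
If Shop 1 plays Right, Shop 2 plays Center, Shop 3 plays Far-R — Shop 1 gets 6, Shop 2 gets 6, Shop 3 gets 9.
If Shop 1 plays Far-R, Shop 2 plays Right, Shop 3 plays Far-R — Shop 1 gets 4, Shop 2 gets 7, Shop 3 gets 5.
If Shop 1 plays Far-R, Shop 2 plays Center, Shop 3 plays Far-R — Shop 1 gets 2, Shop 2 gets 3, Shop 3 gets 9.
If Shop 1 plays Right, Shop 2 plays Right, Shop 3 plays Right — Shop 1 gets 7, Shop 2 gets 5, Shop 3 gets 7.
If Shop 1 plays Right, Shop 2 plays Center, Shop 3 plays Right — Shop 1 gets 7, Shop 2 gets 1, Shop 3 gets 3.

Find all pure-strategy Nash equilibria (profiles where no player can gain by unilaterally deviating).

The pure Nash equilibria are (Right, Center, Far-R) and (Right, Right, Right) and (Far-R, Right, Far-R).

For each player, find the best response to each opponent profile; mutual best responses are the pure NE.
Shop 1 against (Center, Right): payoffs 7, 2 → best response Right.
Shop 1 against (Center, Far-R): payoffs 6, 2 → best response Right.
Shop 1 against (Right, Right): payoffs 7, 1 → best response Right.
Shop 1 against (Right, Far-R): payoffs 0, 4 → best response Far-R.
Shop 2 against (Right, Right): payoffs 1, 5 → best response Right.
Shop 2 against (Right, Far-R): payoffs 6, 1 → best response Center.
Shop 2 against (Far-R, Right): payoffs 9, 5 → best response Center.
Shop 2 against (Far-R, Far-R): payoffs 3, 7 → best response Right.
Shop 3 against (Right, Center): payoffs 3, 9 → best response Far-R.
Shop 3 against (Right, Right): payoffs 7, 1 → best response Right.
Shop 3 against (Far-R, Center): payoffs 5, 9 → best response Far-R.
Shop 3 against (Far-R, Right): payoffs 2, 5 → best response Far-R.
Mutual best responses: (Right, Center, Far-R); (Right, Right, Right); (Far-R, Right, Far-R).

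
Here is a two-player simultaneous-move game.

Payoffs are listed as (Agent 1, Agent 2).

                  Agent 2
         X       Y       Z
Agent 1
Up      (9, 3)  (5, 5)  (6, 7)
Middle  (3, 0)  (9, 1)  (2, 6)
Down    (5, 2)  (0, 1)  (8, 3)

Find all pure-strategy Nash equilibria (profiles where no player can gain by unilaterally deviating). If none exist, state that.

(Up, X): Agent 2 can switch to Y (3 → 5). Not NE.
(Up, Y): Agent 1 can switch to Middle (5 → 9). Not NE.
(Up, Z): Agent 1 can switch to Down (6 → 8). Not NE.
(Middle, X): Agent 1 can switch to Up (3 → 9). Not NE.
(Middle, Y): Agent 2 can switch to Z (1 → 6). Not NE.
(Middle, Z): Agent 1 can switch to Up (2 → 6). Not NE.
(Down, X): Agent 1 can switch to Up (5 → 9). Not NE.
(Down, Y): Agent 1 can switch to Up (0 → 5). Not NE.
(Down, Z): Agent 1 gets 8, best alternative 6; Agent 2 gets 3, best alternative 2. No profitable deviation — NE.

Pure NE: (Down, Z)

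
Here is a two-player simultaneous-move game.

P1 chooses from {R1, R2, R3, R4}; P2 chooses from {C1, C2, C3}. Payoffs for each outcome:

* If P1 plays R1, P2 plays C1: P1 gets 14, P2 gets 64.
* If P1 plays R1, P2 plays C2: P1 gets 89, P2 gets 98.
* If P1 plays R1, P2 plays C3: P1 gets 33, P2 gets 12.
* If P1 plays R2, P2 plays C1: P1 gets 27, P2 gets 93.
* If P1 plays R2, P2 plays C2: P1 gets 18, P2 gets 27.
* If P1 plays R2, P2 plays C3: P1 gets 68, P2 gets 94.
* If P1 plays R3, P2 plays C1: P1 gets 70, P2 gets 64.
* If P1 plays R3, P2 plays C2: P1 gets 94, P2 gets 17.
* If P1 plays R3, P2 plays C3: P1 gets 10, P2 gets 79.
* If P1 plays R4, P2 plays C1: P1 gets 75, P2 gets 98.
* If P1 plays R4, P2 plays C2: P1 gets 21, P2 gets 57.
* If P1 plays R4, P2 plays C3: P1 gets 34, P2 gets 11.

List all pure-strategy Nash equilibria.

(R1, C1): P1 can switch to R2 (14 → 27). Not NE.
(R1, C2): P1 can switch to R3 (89 → 94). Not NE.
(R1, C3): P1 can switch to R2 (33 → 68). Not NE.
(R2, C1): P1 can switch to R3 (27 → 70). Not NE.
(R2, C2): P1 can switch to R1 (18 → 89). Not NE.
(R2, C3): P1 gets 68, best alternative 34; P2 gets 94, best alternative 93. No profitable deviation — NE.
(R3, C1): P1 can switch to R4 (70 → 75). Not NE.
(R3, C2): P2 can switch to C1 (17 → 64). Not NE.
(R3, C3): P1 can switch to R1 (10 → 33). Not NE.
(R4, C1): P1 gets 75, best alternative 70; P2 gets 98, best alternative 57. No profitable deviation — NE.
(R4, C2): P1 can switch to R1 (21 → 89). Not NE.
(R4, C3): P1 can switch to R2 (34 → 68). Not NE.

(R2, C3), (R4, C1)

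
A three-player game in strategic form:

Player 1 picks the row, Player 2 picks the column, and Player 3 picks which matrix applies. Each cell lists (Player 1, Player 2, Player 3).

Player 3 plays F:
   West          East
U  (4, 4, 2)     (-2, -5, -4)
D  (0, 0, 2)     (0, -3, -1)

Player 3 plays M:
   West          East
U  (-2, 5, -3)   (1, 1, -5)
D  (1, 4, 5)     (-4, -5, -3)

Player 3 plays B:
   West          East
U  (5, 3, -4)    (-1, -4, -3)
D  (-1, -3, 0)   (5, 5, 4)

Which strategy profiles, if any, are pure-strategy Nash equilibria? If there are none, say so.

Pure-strategy Nash equilibria: (U, West, F), (D, West, M), (D, East, B)

Mark each player's best response to every combination of opponents' strategies; a profile where every player is best-responding is a pure Nash equilibrium.
Player 1 against (West, F): payoffs 4, 0 → best response U.
Player 1 against (West, M): payoffs -2, 1 → best response D.
Player 1 against (West, B): payoffs 5, -1 → best response U.
Player 1 against (East, F): payoffs -2, 0 → best response D.
Player 1 against (East, M): payoffs 1, -4 → best response U.
Player 1 against (East, B): payoffs -1, 5 → best response D.
Player 2 against (U, F): payoffs 4, -5 → best response West.
Player 2 against (U, M): payoffs 5, 1 → best response West.
Player 2 against (U, B): payoffs 3, -4 → best response West.
Player 2 against (D, F): payoffs 0, -3 → best response West.
Player 2 against (D, M): payoffs 4, -5 → best response West.
Player 2 against (D, B): payoffs -3, 5 → best response East.
Player 3 against (U, West): payoffs 2, -3, -4 → best response F.
Player 3 against (U, East): payoffs -4, -5, -3 → best response B.
Player 3 against (D, West): payoffs 2, 5, 0 → best response M.
Player 3 against (D, East): payoffs -1, -3, 4 → best response B.
Mutual best responses: (U, West, F); (D, West, M); (D, East, B).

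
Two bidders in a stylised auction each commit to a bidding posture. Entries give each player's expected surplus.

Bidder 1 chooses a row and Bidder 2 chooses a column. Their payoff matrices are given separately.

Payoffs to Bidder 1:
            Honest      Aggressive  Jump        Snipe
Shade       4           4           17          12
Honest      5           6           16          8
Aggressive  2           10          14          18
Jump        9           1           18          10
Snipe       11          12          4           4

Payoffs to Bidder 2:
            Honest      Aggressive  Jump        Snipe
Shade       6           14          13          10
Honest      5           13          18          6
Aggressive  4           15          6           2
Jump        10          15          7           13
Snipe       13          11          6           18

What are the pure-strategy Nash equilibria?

For each strategy profile, look for a profitable unilateral deviation.
(Shade, Honest): Bidder 1 can switch to Honest (4 → 5). Not NE.
(Shade, Aggressive): Bidder 1 can switch to Honest (4 → 6). Not NE.
(Shade, Jump): Bidder 1 can switch to Jump (17 → 18). Not NE.
(Shade, Snipe): Bidder 1 can switch to Aggressive (12 → 18). Not NE.
(Honest, Honest): Bidder 1 can switch to Jump (5 → 9). Not NE.
(Honest, Aggressive): Bidder 1 can switch to Aggressive (6 → 10). Not NE.
(The remaining 14 profiles each have a profitable deviation by the same check.)

There is no pure-strategy Nash equilibrium.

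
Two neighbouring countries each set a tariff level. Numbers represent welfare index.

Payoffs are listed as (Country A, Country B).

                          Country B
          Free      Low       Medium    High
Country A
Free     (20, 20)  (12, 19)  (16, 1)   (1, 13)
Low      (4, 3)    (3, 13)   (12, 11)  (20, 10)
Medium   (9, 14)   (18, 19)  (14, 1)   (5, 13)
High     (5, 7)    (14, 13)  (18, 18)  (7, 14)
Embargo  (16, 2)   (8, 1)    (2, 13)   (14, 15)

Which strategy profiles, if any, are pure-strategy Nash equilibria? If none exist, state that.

Pure-strategy Nash equilibria: (Free, Free), (Medium, Low), (High, Medium)

Country A against Free: payoffs 20, 4, 9, 5, 16 → best response Free.
Country A against Low: payoffs 12, 3, 18, 14, 8 → best response Medium.
Country A against Medium: payoffs 16, 12, 14, 18, 2 → best response High.
Country A against High: payoffs 1, 20, 5, 7, 14 → best response Low.
Country B against Free: payoffs 20, 19, 1, 13 → best response Free.
Country B against Low: payoffs 3, 13, 11, 10 → best response Low.
Country B against Medium: payoffs 14, 19, 1, 13 → best response Low.
Country B against High: payoffs 7, 13, 18, 14 → best response Medium.
Country B against Embargo: payoffs 2, 1, 13, 15 → best response High.
Mutual best responses: (Free, Free); (Medium, Low); (High, Medium).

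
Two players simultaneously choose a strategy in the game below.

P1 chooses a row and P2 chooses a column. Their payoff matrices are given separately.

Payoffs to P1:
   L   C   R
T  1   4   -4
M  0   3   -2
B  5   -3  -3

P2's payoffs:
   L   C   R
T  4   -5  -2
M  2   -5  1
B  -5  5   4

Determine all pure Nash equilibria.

No pure-strategy Nash equilibrium.

(T, L): P1 can switch to B (1 → 5). Not NE.
(T, C): P2 can switch to L (-5 → 4). Not NE.
(T, R): P1 can switch to M (-4 → -2). Not NE.
(M, L): P1 can switch to T (0 → 1). Not NE.
(M, C): P1 can switch to T (3 → 4). Not NE.
(M, R): P2 can switch to L (1 → 2). Not NE.
(B, L): P2 can switch to C (-5 → 5). Not NE.
(B, C): P1 can switch to T (-3 → 4). Not NE.
(B, R): P1 can switch to M (-3 → -2). Not NE.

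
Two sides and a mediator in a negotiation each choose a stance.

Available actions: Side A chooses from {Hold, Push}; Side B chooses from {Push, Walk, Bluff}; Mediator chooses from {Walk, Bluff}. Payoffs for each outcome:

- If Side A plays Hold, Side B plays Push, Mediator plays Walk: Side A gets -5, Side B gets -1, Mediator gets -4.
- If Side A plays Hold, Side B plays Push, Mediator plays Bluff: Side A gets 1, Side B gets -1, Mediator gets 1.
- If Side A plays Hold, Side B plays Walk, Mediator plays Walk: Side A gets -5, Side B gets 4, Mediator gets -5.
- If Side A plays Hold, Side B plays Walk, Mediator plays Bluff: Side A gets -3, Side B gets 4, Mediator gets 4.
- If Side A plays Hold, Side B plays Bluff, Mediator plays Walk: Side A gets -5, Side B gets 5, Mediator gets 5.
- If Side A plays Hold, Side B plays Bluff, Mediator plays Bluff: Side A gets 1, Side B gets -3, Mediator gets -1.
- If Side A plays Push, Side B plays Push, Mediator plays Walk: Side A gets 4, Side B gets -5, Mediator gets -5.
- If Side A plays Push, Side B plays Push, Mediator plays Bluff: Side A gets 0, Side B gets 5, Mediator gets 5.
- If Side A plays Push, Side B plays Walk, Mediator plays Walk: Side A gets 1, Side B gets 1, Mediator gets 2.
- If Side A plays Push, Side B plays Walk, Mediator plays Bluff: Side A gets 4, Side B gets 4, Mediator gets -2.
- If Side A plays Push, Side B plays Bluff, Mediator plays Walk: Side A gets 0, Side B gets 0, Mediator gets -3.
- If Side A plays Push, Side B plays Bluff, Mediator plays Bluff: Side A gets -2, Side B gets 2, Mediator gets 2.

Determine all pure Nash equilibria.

Pure NE: (Push, Walk, Walk)

Side A against (Push, Walk): payoffs -5, 4 → best response Push.
Side A against (Push, Bluff): payoffs 1, 0 → best response Hold.
Side A against (Walk, Walk): payoffs -5, 1 → best response Push.
Side A against (Walk, Bluff): payoffs -3, 4 → best response Push.
Side A against (Bluff, Walk): payoffs -5, 0 → best response Push.
Side A against (Bluff, Bluff): payoffs 1, -2 → best response Hold.
Side B against (Hold, Walk): payoffs -1, 4, 5 → best response Bluff.
Side B against (Hold, Bluff): payoffs -1, 4, -3 → best response Walk.
Side B against (Push, Walk): payoffs -5, 1, 0 → best response Walk.
Side B against (Push, Bluff): payoffs 5, 4, 2 → best response Push.
Mediator against (Hold, Push): payoffs -4, 1 → best response Bluff.
Mediator against (Hold, Walk): payoffs -5, 4 → best response Bluff.
Mediator against (Hold, Bluff): payoffs 5, -1 → best response Walk.
Mediator against (Push, Push): payoffs -5, 5 → best response Bluff.
Mediator against (Push, Walk): payoffs 2, -2 → best response Walk.
Mediator against (Push, Bluff): payoffs -3, 2 → best response Bluff.
Mutual best responses: (Push, Walk, Walk).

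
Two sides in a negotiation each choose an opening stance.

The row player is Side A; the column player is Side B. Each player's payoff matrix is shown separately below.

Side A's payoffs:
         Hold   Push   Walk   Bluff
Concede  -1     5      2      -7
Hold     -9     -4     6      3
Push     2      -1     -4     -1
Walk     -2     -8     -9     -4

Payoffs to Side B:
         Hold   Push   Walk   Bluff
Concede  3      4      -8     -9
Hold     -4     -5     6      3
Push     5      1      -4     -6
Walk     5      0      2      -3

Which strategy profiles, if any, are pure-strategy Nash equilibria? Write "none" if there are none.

(Concede, Push); (Hold, Walk); (Push, Hold)

For each player, find the best response to each opponent profile; mutual best responses are the pure NE.
Side A against Hold: payoffs -1, -9, 2, -2 → best response Push.
Side A against Push: payoffs 5, -4, -1, -8 → best response Concede.
Side A against Walk: payoffs 2, 6, -4, -9 → best response Hold.
Side A against Bluff: payoffs -7, 3, -1, -4 → best response Hold.
Side B against Concede: payoffs 3, 4, -8, -9 → best response Push.
Side B against Hold: payoffs -4, -5, 6, 3 → best response Walk.
Side B against Push: payoffs 5, 1, -4, -6 → best response Hold.
Side B against Walk: payoffs 5, 0, 2, -3 → best response Hold.
Mutual best responses: (Concede, Push); (Hold, Walk); (Push, Hold).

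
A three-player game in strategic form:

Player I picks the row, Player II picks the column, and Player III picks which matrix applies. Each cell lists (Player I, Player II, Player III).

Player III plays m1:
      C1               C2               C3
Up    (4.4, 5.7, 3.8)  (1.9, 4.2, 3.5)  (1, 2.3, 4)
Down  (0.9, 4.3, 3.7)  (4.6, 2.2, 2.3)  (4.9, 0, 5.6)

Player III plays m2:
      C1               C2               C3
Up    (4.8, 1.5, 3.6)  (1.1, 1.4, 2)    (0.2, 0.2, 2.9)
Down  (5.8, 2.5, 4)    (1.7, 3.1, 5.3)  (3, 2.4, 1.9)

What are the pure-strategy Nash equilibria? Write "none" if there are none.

Player I against (C1, m1): payoffs 4.4, 0.9 → best response Up.
Player I against (C1, m2): payoffs 4.8, 5.8 → best response Down.
Player I against (C2, m1): payoffs 1.9, 4.6 → best response Down.
Player I against (C2, m2): payoffs 1.1, 1.7 → best response Down.
Player I against (C3, m1): payoffs 1, 4.9 → best response Down.
Player I against (C3, m2): payoffs 0.2, 3 → best response Down.
Player II against (Up, m1): payoffs 5.7, 4.2, 2.3 → best response C1.
Player II against (Up, m2): payoffs 1.5, 1.4, 0.2 → best response C1.
Player II against (Down, m1): payoffs 4.3, 2.2, 0 → best response C1.
Player II against (Down, m2): payoffs 2.5, 3.1, 2.4 → best response C2.
Player III against (Up, C1): payoffs 3.8, 3.6 → best response m1.
Player III against (Up, C2): payoffs 3.5, 2 → best response m1.
Player III against (Up, C3): payoffs 4, 2.9 → best response m1.
Player III against (Down, C1): payoffs 3.7, 4 → best response m2.
Player III against (Down, C2): payoffs 2.3, 5.3 → best response m2.
Player III against (Down, C3): payoffs 5.6, 1.9 → best response m1.
Mutual best responses: (Up, C1, m1); (Down, C2, m2).

(Up, C1, m1), (Down, C2, m2)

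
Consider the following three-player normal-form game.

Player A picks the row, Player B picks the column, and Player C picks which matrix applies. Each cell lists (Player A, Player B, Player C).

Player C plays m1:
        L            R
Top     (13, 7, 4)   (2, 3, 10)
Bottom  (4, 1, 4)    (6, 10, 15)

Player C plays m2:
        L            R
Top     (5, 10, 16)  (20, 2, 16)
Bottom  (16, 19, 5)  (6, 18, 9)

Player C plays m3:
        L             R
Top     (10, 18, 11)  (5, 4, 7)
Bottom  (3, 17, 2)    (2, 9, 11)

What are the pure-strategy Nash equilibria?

Player A against (L, m1): payoffs 13, 4 → best response Top.
Player A against (L, m2): payoffs 5, 16 → best response Bottom.
Player A against (L, m3): payoffs 10, 3 → best response Top.
Player A against (R, m1): payoffs 2, 6 → best response Bottom.
Player A against (R, m2): payoffs 20, 6 → best response Top.
Player A against (R, m3): payoffs 5, 2 → best response Top.
Player B against (Top, m1): payoffs 7, 3 → best response L.
Player B against (Top, m2): payoffs 10, 2 → best response L.
Player B against (Top, m3): payoffs 18, 4 → best response L.
Player B against (Bottom, m1): payoffs 1, 10 → best response R.
Player B against (Bottom, m2): payoffs 19, 18 → best response L.
Player B against (Bottom, m3): payoffs 17, 9 → best response L.
Player C against (Top, L): payoffs 4, 16, 11 → best response m2.
Player C against (Top, R): payoffs 10, 16, 7 → best response m2.
Player C against (Bottom, L): payoffs 4, 5, 2 → best response m2.
Player C against (Bottom, R): payoffs 15, 9, 11 → best response m1.
Mutual best responses: (Bottom, L, m2); (Bottom, R, m1).

The pure Nash equilibria are (Bottom, L, m2), (Bottom, R, m1).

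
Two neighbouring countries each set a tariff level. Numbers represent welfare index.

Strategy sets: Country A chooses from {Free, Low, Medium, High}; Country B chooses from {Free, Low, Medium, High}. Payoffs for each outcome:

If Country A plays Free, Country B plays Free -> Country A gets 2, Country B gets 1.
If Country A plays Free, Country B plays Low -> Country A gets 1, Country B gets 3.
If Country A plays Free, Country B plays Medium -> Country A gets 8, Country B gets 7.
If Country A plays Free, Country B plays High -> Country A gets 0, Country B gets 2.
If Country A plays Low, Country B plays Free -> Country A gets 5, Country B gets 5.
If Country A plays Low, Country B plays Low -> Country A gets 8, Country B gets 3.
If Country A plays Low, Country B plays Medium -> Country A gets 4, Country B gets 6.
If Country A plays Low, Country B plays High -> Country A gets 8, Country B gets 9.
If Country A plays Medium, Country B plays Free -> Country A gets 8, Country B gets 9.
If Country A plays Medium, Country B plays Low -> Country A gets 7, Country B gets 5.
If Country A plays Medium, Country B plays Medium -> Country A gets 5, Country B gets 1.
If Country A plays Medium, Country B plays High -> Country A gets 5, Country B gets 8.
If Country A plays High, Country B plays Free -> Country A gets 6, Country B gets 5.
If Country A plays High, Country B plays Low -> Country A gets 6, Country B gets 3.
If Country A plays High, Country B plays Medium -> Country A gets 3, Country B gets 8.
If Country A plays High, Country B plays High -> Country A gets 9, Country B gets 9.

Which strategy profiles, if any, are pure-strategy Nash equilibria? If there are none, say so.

Country A against Free: payoffs 2, 5, 8, 6 → best response Medium.
Country A against Low: payoffs 1, 8, 7, 6 → best response Low.
Country A against Medium: payoffs 8, 4, 5, 3 → best response Free.
Country A against High: payoffs 0, 8, 5, 9 → best response High.
Country B against Free: payoffs 1, 3, 7, 2 → best response Medium.
Country B against Low: payoffs 5, 3, 6, 9 → best response High.
Country B against Medium: payoffs 9, 5, 1, 8 → best response Free.
Country B against High: payoffs 5, 3, 8, 9 → best response High.
Mutual best responses: (Free, Medium); (Medium, Free); (High, High).

Pure-strategy Nash equilibria: (Free, Medium), (Medium, Free), (High, High)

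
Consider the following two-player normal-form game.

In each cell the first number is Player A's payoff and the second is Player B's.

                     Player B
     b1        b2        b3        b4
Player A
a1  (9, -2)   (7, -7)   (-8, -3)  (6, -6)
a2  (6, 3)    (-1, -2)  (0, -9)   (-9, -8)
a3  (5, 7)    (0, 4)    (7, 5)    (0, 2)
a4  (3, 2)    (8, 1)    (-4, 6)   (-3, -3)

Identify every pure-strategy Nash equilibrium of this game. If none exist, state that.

For each strategy profile, look for a profitable unilateral deviation.
(a1, b1): Player A gets 9, best alternative 6; Player B gets -2, best alternative -3. No profitable deviation — NE.
(a1, b2): Player A can switch to a4 (7 → 8). Not NE.
(a1, b3): Player A can switch to a2 (-8 → 0). Not NE.
(a1, b4): Player B can switch to b1 (-6 → -2). Not NE.
(a2, b1): Player A can switch to a1 (6 → 9). Not NE.
(a2, b2): Player A can switch to a1 (-1 → 7). Not NE.
(a2, b3): Player A can switch to a3 (0 → 7). Not NE.
(a2, b4): Player A can switch to a1 (-9 → 6). Not NE.
(a3, b1): Player A can switch to a1 (5 → 9). Not NE.
(The remaining 7 profiles each have a profitable deviation by the same check.)

Pure NE: (a1, b1)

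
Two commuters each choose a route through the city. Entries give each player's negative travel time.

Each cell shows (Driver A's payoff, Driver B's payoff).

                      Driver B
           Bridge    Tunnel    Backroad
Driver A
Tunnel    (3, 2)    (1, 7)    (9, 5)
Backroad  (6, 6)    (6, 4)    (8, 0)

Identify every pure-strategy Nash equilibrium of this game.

Driver A against Bridge: payoffs 3, 6 → best response Backroad.
Driver A against Tunnel: payoffs 1, 6 → best response Backroad.
Driver A against Backroad: payoffs 9, 8 → best response Tunnel.
Driver B against Tunnel: payoffs 2, 7, 5 → best response Tunnel.
Driver B against Backroad: payoffs 6, 4, 0 → best response Bridge.
Mutual best responses: (Backroad, Bridge).

Pure NE: (Backroad, Bridge)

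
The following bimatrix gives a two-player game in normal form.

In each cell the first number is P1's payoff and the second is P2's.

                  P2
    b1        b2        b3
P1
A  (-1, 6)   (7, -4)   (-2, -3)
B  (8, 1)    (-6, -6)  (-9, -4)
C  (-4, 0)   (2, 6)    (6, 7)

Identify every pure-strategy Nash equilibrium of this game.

(B, b1), (C, b3)

For each player, find the best response to each opponent profile; mutual best responses are the pure NE.
P1 against b1: payoffs -1, 8, -4 → best response B.
P1 against b2: payoffs 7, -6, 2 → best response A.
P1 against b3: payoffs -2, -9, 6 → best response C.
P2 against A: payoffs 6, -4, -3 → best response b1.
P2 against B: payoffs 1, -6, -4 → best response b1.
P2 against C: payoffs 0, 6, 7 → best response b3.
Mutual best responses: (B, b1); (C, b3).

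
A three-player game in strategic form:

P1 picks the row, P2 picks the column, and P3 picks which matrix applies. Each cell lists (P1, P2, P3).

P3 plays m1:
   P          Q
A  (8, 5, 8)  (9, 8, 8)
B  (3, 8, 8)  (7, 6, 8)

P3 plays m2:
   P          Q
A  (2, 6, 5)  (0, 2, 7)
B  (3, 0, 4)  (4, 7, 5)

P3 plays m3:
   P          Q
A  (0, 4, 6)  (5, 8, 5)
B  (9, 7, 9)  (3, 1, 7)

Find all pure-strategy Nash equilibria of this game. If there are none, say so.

The pure Nash equilibria are (A, Q, m1); (B, P, m3).

(A, P, m1): P2 can switch to Q (5 → 8). Not NE.
(A, P, m2): P1 can switch to B (2 → 3). Not NE.
(A, P, m3): P1 can switch to B (0 → 9). Not NE.
(A, Q, m1): P1 gets 9, best alternative 7; P2 gets 8, best alternative 5; P3 gets 8, best alternative 7. No profitable deviation — NE.
(A, Q, m2): P1 can switch to B (0 → 4). Not NE.
(A, Q, m3): P3 can switch to m1 (5 → 8). Not NE.
(B, P, m1): P1 can switch to A (3 → 8). Not NE.
(B, P, m3): P1 gets 9, best alternative 0; P2 gets 7, best alternative 1; P3 gets 9, best alternative 8. No profitable deviation — NE.
(The remaining 4 profiles each have a profitable deviation by the same check.)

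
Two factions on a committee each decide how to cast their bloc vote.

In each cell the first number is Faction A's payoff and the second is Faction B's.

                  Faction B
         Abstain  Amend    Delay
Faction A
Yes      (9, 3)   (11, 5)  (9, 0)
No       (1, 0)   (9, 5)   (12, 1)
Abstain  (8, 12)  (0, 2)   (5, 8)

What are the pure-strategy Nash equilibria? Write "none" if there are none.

Faction A against Abstain: payoffs 9, 1, 8 → best response Yes.
Faction A against Amend: payoffs 11, 9, 0 → best response Yes.
Faction A against Delay: payoffs 9, 12, 5 → best response No.
Faction B against Yes: payoffs 3, 5, 0 → best response Amend.
Faction B against No: payoffs 0, 5, 1 → best response Amend.
Faction B against Abstain: payoffs 12, 2, 8 → best response Abstain.
Mutual best responses: (Yes, Amend).

The unique pure-strategy Nash equilibrium is (Yes, Amend).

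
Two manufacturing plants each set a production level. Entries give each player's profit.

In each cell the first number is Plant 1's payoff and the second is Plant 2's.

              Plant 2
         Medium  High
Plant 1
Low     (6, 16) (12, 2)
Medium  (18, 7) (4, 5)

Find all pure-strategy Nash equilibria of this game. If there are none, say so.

The unique pure-strategy Nash equilibrium is (Medium, Medium).

(Low, Medium): Plant 1 can switch to Medium (6 → 18). Not NE.
(Low, High): Plant 2 can switch to Medium (2 → 16). Not NE.
(Medium, Medium): Plant 1 gets 18, best alternative 6; Plant 2 gets 7, best alternative 5. No profitable deviation — NE.
(Medium, High): Plant 1 can switch to Low (4 → 12). Not NE.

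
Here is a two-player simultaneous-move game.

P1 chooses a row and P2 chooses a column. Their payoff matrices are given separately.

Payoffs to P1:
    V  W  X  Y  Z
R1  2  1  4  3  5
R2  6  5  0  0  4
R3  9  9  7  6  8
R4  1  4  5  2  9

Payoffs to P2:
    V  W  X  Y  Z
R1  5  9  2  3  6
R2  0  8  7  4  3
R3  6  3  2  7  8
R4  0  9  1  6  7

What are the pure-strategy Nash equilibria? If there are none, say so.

P1 against V: payoffs 2, 6, 9, 1 → best response R3.
P1 against W: payoffs 1, 5, 9, 4 → best response R3.
P1 against X: payoffs 4, 0, 7, 5 → best response R3.
P1 against Y: payoffs 3, 0, 6, 2 → best response R3.
P1 against Z: payoffs 5, 4, 8, 9 → best response R4.
P2 against R1: payoffs 5, 9, 2, 3, 6 → best response W.
P2 against R2: payoffs 0, 8, 7, 4, 3 → best response W.
P2 against R3: payoffs 6, 3, 2, 7, 8 → best response Z.
P2 against R4: payoffs 0, 9, 1, 6, 7 → best response W.
No profile is a mutual best response for all players.

This game has no pure Nash equilibrium.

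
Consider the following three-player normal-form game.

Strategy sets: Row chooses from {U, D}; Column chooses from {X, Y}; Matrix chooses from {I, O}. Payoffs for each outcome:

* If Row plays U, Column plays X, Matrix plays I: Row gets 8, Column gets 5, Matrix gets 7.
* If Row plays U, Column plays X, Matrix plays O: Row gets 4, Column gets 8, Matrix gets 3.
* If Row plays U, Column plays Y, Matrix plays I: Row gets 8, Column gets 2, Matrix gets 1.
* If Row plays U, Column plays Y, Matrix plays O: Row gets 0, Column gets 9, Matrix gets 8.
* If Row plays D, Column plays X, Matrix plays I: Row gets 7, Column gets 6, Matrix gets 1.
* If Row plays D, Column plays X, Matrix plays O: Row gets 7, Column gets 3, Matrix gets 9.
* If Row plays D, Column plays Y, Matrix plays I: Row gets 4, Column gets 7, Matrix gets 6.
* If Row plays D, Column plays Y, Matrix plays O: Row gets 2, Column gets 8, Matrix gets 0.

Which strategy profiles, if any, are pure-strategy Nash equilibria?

Pure NE: (U, X, I)

(U, X, I): Row gets 8, best alternative 7; Column gets 5, best alternative 2; Matrix gets 7, best alternative 3. No profitable deviation — NE.
(U, X, O): Row can switch to D (4 → 7). Not NE.
(U, Y, I): Column can switch to X (2 → 5). Not NE.
(U, Y, O): Row can switch to D (0 → 2). Not NE.
(D, X, I): Row can switch to U (7 → 8). Not NE.
(D, X, O): Column can switch to Y (3 → 8). Not NE.
(D, Y, I): Row can switch to U (4 → 8). Not NE.
(D, Y, O): Matrix can switch to I (0 → 6). Not NE.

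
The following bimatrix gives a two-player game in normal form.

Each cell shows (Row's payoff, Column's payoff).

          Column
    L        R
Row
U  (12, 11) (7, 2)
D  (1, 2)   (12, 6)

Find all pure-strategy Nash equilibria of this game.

(U, L): Row gets 12, best alternative 1; Column gets 11, best alternative 2. No profitable deviation — NE.
(U, R): Row can switch to D (7 → 12). Not NE.
(D, L): Row can switch to U (1 → 12). Not NE.
(D, R): Row gets 12, best alternative 7; Column gets 6, best alternative 2. No profitable deviation — NE.

The pure Nash equilibria are (U, L) and (D, R).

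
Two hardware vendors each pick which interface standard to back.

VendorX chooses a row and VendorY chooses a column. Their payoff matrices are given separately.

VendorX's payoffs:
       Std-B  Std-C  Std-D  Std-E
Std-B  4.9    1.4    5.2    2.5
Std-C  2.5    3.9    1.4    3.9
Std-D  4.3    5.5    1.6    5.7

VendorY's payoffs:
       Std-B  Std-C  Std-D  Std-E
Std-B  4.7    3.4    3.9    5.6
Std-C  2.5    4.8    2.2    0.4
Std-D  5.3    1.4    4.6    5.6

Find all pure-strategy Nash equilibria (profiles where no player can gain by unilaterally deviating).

(Std-B, Std-B): VendorY can switch to Std-E (4.7 → 5.6). Not NE.
(Std-B, Std-C): VendorX can switch to Std-C (1.4 → 3.9). Not NE.
(Std-B, Std-D): VendorY can switch to Std-B (3.9 → 4.7). Not NE.
(Std-B, Std-E): VendorX can switch to Std-C (2.5 → 3.9). Not NE.
(Std-C, Std-B): VendorX can switch to Std-B (2.5 → 4.9). Not NE.
(Std-C, Std-C): VendorX can switch to Std-D (3.9 → 5.5). Not NE.
(Std-C, Std-D): VendorX can switch to Std-B (1.4 → 5.2). Not NE.
(Std-C, Std-E): VendorX can switch to Std-D (3.9 → 5.7). Not NE.
(Std-D, Std-B): VendorX can switch to Std-B (4.3 → 4.9). Not NE.
(Std-D, Std-C): VendorY can switch to Std-B (1.4 → 5.3). Not NE.
(Std-D, Std-D): VendorX can switch to Std-B (1.6 → 5.2). Not NE.
(Std-D, Std-E): VendorX gets 5.7, best alternative 3.9; VendorY gets 5.6, best alternative 5.3. No profitable deviation — NE.

The unique pure-strategy Nash equilibrium is (Std-D, Std-E).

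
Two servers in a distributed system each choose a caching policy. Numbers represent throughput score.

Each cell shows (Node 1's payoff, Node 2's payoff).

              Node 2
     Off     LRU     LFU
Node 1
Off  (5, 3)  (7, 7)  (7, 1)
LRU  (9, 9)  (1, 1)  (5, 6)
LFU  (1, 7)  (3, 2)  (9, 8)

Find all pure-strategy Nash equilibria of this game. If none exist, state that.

(Off, Off): Node 1 can switch to LRU (5 → 9). Not NE.
(Off, LRU): Node 1 gets 7, best alternative 3; Node 2 gets 7, best alternative 3. No profitable deviation — NE.
(Off, LFU): Node 1 can switch to LFU (7 → 9). Not NE.
(LRU, Off): Node 1 gets 9, best alternative 5; Node 2 gets 9, best alternative 6. No profitable deviation — NE.
(LRU, LRU): Node 1 can switch to Off (1 → 7). Not NE.
(LRU, LFU): Node 1 can switch to Off (5 → 7). Not NE.
(LFU, Off): Node 1 can switch to Off (1 → 5). Not NE.
(LFU, LRU): Node 1 can switch to Off (3 → 7). Not NE.
(LFU, LFU): Node 1 gets 9, best alternative 7; Node 2 gets 8, best alternative 7. No profitable deviation — NE.

The pure Nash equilibria are (Off, LRU); (LRU, Off); (LFU, LFU).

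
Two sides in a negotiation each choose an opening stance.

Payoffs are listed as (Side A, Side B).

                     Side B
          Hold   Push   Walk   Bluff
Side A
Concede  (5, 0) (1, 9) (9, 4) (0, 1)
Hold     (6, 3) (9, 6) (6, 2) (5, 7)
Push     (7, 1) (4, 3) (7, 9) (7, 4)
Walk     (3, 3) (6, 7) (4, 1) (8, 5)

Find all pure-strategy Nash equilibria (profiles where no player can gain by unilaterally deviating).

No pure-strategy Nash equilibrium.

Mark each player's best response to every combination of opponents' strategies; a profile where every player is best-responding is a pure Nash equilibrium.
Side A against Hold: payoffs 5, 6, 7, 3 → best response Push.
Side A against Push: payoffs 1, 9, 4, 6 → best response Hold.
Side A against Walk: payoffs 9, 6, 7, 4 → best response Concede.
Side A against Bluff: payoffs 0, 5, 7, 8 → best response Walk.
Side B against Concede: payoffs 0, 9, 4, 1 → best response Push.
Side B against Hold: payoffs 3, 6, 2, 7 → best response Bluff.
Side B against Push: payoffs 1, 3, 9, 4 → best response Walk.
Side B against Walk: payoffs 3, 7, 1, 5 → best response Push.
No profile is a mutual best response for all players.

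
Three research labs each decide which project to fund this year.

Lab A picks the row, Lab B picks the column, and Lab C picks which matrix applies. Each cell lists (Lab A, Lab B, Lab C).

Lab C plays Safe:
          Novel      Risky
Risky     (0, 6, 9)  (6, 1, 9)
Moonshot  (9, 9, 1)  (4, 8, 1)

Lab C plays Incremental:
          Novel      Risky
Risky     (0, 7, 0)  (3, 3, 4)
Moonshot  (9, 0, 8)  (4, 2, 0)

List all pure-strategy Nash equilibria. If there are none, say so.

(Risky, Novel, Safe): Lab A can switch to Moonshot (0 → 9). Not NE.
(Risky, Novel, Incremental): Lab A can switch to Moonshot (0 → 9). Not NE.
(Risky, Risky, Safe): Lab B can switch to Novel (1 → 6). Not NE.
(Risky, Risky, Incremental): Lab A can switch to Moonshot (3 → 4). Not NE.
(Moonshot, Novel, Safe): Lab C can switch to Incremental (1 → 8). Not NE.
(Moonshot, Novel, Incremental): Lab B can switch to Risky (0 → 2). Not NE.
(Moonshot, Risky, Safe): Lab A can switch to Risky (4 → 6). Not NE.
(Moonshot, Risky, Incremental): Lab C can switch to Safe (0 → 1). Not NE.

No pure-strategy Nash equilibrium.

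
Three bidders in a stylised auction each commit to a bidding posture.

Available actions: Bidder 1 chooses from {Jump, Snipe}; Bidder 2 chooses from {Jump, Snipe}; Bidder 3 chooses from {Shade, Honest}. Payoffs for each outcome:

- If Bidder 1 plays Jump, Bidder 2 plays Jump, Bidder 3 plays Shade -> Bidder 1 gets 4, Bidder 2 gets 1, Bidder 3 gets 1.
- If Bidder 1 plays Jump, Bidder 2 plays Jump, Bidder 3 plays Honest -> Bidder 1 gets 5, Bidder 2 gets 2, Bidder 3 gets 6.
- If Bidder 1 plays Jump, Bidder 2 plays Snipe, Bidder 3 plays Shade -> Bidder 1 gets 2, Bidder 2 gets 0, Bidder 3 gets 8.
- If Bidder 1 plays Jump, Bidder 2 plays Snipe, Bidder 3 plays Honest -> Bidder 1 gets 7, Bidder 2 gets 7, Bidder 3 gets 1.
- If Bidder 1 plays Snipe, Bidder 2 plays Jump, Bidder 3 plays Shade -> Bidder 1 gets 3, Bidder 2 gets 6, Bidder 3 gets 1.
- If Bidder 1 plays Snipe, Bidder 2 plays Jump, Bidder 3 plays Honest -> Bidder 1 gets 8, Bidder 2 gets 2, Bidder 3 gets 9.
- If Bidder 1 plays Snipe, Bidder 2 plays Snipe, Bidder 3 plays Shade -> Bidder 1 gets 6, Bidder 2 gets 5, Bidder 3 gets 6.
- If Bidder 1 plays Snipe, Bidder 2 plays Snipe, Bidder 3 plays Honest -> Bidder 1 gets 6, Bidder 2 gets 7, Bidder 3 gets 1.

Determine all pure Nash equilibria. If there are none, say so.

Bidder 1 against (Jump, Shade): payoffs 4, 3 → best response Jump.
Bidder 1 against (Jump, Honest): payoffs 5, 8 → best response Snipe.
Bidder 1 against (Snipe, Shade): payoffs 2, 6 → best response Snipe.
Bidder 1 against (Snipe, Honest): payoffs 7, 6 → best response Jump.
Bidder 2 against (Jump, Shade): payoffs 1, 0 → best response Jump.
Bidder 2 against (Jump, Honest): payoffs 2, 7 → best response Snipe.
Bidder 2 against (Snipe, Shade): payoffs 6, 5 → best response Jump.
Bidder 2 against (Snipe, Honest): payoffs 2, 7 → best response Snipe.
Bidder 3 against (Jump, Jump): payoffs 1, 6 → best response Honest.
Bidder 3 against (Jump, Snipe): payoffs 8, 1 → best response Shade.
Bidder 3 against (Snipe, Jump): payoffs 1, 9 → best response Honest.
Bidder 3 against (Snipe, Snipe): payoffs 6, 1 → best response Shade.
No profile is a mutual best response for all players.

This game has no pure Nash equilibrium.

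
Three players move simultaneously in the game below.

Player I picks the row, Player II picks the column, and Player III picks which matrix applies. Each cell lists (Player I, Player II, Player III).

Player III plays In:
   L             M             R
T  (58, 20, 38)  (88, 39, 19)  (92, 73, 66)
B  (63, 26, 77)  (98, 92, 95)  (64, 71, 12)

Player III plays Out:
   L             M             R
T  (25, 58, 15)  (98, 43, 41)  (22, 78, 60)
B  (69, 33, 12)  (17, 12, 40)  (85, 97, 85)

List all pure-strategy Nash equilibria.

Pure-strategy Nash equilibria: (T, R, In), (B, M, In), (B, R, Out)

Player I against (L, In): payoffs 58, 63 → best response B.
Player I against (L, Out): payoffs 25, 69 → best response B.
Player I against (M, In): payoffs 88, 98 → best response B.
Player I against (M, Out): payoffs 98, 17 → best response T.
Player I against (R, In): payoffs 92, 64 → best response T.
Player I against (R, Out): payoffs 22, 85 → best response B.
Player II against (T, In): payoffs 20, 39, 73 → best response R.
Player II against (T, Out): payoffs 58, 43, 78 → best response R.
Player II against (B, In): payoffs 26, 92, 71 → best response M.
Player II against (B, Out): payoffs 33, 12, 97 → best response R.
Player III against (T, L): payoffs 38, 15 → best response In.
Player III against (T, M): payoffs 19, 41 → best response Out.
Player III against (T, R): payoffs 66, 60 → best response In.
Player III against (B, L): payoffs 77, 12 → best response In.
Player III against (B, M): payoffs 95, 40 → best response In.
Player III against (B, R): payoffs 12, 85 → best response Out.
Mutual best responses: (T, R, In); (B, M, In); (B, R, Out).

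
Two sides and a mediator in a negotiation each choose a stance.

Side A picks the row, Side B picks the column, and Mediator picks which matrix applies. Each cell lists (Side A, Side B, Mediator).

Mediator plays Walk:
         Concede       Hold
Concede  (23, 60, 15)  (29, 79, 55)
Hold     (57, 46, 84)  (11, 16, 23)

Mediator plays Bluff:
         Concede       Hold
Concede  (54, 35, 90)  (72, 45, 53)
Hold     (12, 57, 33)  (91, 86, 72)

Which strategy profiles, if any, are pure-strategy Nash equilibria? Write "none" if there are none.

Side A against (Concede, Walk): payoffs 23, 57 → best response Hold.
Side A against (Concede, Bluff): payoffs 54, 12 → best response Concede.
Side A against (Hold, Walk): payoffs 29, 11 → best response Concede.
Side A against (Hold, Bluff): payoffs 72, 91 → best response Hold.
Side B against (Concede, Walk): payoffs 60, 79 → best response Hold.
Side B against (Concede, Bluff): payoffs 35, 45 → best response Hold.
Side B against (Hold, Walk): payoffs 46, 16 → best response Concede.
Side B against (Hold, Bluff): payoffs 57, 86 → best response Hold.
Mediator against (Concede, Concede): payoffs 15, 90 → best response Bluff.
Mediator against (Concede, Hold): payoffs 55, 53 → best response Walk.
Mediator against (Hold, Concede): payoffs 84, 33 → best response Walk.
Mediator against (Hold, Hold): payoffs 23, 72 → best response Bluff.
Mutual best responses: (Concede, Hold, Walk); (Hold, Concede, Walk); (Hold, Hold, Bluff).

Pure-strategy Nash equilibria: (Concede, Hold, Walk); (Hold, Concede, Walk); (Hold, Hold, Bluff)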